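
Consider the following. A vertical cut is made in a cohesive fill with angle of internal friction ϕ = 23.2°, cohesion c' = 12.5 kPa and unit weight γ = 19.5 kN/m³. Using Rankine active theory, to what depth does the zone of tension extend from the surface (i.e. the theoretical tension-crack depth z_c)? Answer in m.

K_a = tan²(45° − 23.2°/2) = 0.4348; √K_a = 0.6594.
The active pressure is zero where K_a γ z = 2c√K_a, so z_c = 2c/(γ√K_a) = 2×12.5/(19.5×0.6594) = 1.944 m.

1.94 m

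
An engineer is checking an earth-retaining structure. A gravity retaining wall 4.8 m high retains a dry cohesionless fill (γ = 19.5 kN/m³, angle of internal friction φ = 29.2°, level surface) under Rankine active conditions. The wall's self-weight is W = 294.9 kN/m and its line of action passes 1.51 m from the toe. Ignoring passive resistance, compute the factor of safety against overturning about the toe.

K_a = tan²(45° − 29.2°/2) = 0.3442.
P_a = ½K_aγH² = 0.5×0.3442×19.5×4.8² = 77.32 kN/m, acting at H/3 = 1.600 m above the base.
Overturning moment M_o = P_a × H/3 = 77.32 × 1.600 = 123.7.
Resisting moment M_r = W × 1.51 = 294.9 × 1.51 = 445.3.
FS_overturning = M_r/M_o = 445.3/123.7 = 3.599.

3.60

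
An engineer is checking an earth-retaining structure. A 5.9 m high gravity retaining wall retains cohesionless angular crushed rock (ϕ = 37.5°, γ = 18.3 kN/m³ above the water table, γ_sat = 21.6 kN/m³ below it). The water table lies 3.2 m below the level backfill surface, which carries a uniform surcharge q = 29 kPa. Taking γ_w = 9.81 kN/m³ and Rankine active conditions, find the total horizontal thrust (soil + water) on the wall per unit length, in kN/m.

149 kN/m

K_a = tan²(45° − φ/2) = 0.2432.
γ' = 21.6 − 9.81 = 11.79 kN/m³. h₂ = H − d_w = 2.7 m.
σ'_h: at surface K_a·q = 7.053; at WT K_a(q+γd_w) = 21.29; at base K_a(q+γd_w+γ'h₂) = 29.04 kPa.
P₁ = ½(7.053+21.29)×3.2 = 45.35; P₂ = ½(21.29+29.04)×2.7 = 67.94; P_w = ½γ_w h₂² = 35.76.
Total = 45.35+67.94+35.76 = 149.1 kN/m.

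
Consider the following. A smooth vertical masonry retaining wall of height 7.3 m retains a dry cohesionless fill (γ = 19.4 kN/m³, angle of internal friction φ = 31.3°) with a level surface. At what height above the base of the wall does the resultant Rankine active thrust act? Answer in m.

2.43 m

K_a = 0.3162.
The pressure distribution is triangular, so the resultant acts at H/3 above the base = 7.3/3 = 2.433 m.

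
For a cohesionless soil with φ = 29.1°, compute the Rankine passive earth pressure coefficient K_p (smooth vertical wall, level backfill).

K_p = (1 + sin φ)/(1 − sin φ) = tan²(45° + 29.1°/2) = 2.894.

2.89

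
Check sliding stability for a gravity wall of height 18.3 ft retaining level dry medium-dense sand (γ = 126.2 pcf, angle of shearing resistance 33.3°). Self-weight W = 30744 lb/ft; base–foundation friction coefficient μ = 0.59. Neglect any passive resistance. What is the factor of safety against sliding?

K_a = tan²(45° − 33.3°/2) = 0.2911.
P_a = ½K_aγH² = 0.5×0.2911×126.2×18.3² = 6152 lb/ft, acting at H/3 = 6.100 ft above the base.
FS_sliding = μW / P_a = 0.59×30744 / 6152 = 2.948.

2.95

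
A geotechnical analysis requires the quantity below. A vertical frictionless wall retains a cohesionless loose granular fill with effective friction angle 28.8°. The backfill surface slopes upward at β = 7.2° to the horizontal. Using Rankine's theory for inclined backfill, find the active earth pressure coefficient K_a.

0.359

K_a = cos β · (cos β − √(cos²β − cos²φ)) / (cos β + √(cos²β − cos²φ)).
cos β = 0.9921, cos φ = 0.8763, √(cos²β − cos²φ) = 0.4652.
K_a = 0.9921 × (0.9921 − 0.4652)/(0.9921 + 0.4652) = 0.3587.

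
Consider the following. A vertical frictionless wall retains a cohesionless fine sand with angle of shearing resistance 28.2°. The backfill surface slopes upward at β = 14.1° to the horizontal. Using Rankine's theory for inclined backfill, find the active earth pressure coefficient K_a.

0.399

K_a = cos β · (cos β − √(cos²β − cos²φ)) / (cos β + √(cos²β − cos²φ)).
cos β = 0.9699, cos φ = 0.8813, √(cos²β − cos²φ) = 0.4049.
K_a = 0.9699 × (0.9699 − 0.4049)/(0.9699 + 0.4049) = 0.3986.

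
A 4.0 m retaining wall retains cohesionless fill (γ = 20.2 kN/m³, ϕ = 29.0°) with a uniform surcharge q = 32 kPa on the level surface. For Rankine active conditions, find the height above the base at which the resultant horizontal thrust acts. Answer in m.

K_a = 0.3470.
Triangular part P₁ = ½K_aγH² = 56.07 at H/3 = 1.333 m; rectangular part P₂ = K_a q H = 44.41 at H/2 = 2.000 m.
ȳ = (P₁·1.333 + P₂·2.000)/(P₁+P₂) = 1.628 m.

1.63 m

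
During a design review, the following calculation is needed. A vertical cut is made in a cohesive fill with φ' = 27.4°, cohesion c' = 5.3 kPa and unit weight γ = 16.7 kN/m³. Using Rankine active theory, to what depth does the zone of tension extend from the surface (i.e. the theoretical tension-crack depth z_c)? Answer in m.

K_a = tan²(45° − 27.4°/2) = 0.3697; √K_a = 0.6080.
The active pressure is zero where K_a γ z = 2c√K_a, so z_c = 2c/(γ√K_a) = 2×5.3/(16.7×0.6080) = 1.044 m.

1.04 m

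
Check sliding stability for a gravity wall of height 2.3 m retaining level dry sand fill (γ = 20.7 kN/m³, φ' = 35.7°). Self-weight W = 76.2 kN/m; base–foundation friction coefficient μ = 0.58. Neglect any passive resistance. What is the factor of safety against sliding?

K_a = tan²(45° − 35.7°/2) = 0.2630.
P_a = ½K_aγH² = 0.5×0.2630×20.7×2.3² = 14.40 kN/m, acting at H/3 = 0.7667 m above the base.
FS_sliding = μW / P_a = 0.58×76.2 / 14.40 = 3.069.

3.07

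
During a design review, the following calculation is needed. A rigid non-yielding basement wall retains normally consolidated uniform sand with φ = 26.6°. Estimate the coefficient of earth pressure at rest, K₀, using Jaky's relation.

0.552

K₀ = 1 − sin φ' = 1 − sin 26.6° = 0.5522.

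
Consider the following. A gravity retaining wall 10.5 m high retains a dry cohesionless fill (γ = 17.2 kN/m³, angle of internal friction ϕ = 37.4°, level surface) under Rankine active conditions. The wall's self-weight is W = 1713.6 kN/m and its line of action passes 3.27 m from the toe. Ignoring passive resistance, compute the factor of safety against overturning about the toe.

K_a = tan²(45° − 37.4°/2) = 0.2443.
P_a = ½K_aγH² = 0.5×0.2443×17.2×10.5² = 231.6 kN/m, acting at H/3 = 3.500 m above the base.
Overturning moment M_o = P_a × H/3 = 231.6 × 3.500 = 810.6.
Resisting moment M_r = W × 3.27 = 1713.6 × 3.27 = 5603.
FS_overturning = M_r/M_o = 5603/810.6 = 6.913.

6.91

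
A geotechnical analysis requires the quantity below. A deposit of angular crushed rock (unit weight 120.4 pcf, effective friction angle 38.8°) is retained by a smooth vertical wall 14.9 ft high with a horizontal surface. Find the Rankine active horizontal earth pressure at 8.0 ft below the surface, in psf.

221 psf

K_a = (1 − sin φ)/(1 + sin φ) = 0.2296.
σ_h = K_a γ z = 0.2296 × 120.4 × 8.0 = 221.1 psf.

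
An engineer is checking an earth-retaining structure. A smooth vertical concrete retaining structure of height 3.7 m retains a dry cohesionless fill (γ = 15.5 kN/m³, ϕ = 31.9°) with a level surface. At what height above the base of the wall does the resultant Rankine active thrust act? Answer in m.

K_a = 0.3085.
The pressure distribution is triangular, so the resultant acts at H/3 above the base = 3.7/3 = 1.233 m.

1.23 m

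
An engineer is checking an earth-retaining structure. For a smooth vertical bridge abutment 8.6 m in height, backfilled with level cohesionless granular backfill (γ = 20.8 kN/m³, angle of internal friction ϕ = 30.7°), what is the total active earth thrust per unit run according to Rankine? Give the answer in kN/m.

249 kN/m

K_a = tan²(45° − φ/2) = 0.3240.
P_a = ½ K_a γ H² = 0.5 × 0.3240 × 20.8 × 8.6² = 249.2 kN/m.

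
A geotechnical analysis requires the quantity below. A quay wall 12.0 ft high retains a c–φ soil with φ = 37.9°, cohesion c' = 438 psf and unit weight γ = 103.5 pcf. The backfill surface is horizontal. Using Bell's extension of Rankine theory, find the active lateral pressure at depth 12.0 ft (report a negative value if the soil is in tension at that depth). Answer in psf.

-131 psf

K_a = (1 − sin φ)/(1 + sin φ) = 0.2389.
σ_a = K_a γ z − 2c√K_a = 0.2389×103.5×12.0 − 2×438×0.4888 = -131.4 psf.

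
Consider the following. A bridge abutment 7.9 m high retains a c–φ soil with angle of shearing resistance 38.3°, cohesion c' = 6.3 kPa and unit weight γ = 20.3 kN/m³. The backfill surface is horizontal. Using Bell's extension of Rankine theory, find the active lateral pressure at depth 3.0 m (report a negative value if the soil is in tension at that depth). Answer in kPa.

8.19 kPa

K_a = (1 − sin φ)/(1 + sin φ) = 0.2347.
σ_a = K_a γ z − 2c√K_a = 0.2347×20.3×3.0 − 2×6.3×0.4845 = 8.191 kPa.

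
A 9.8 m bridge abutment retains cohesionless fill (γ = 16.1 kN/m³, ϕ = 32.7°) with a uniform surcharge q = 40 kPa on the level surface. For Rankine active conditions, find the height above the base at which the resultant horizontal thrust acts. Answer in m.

3.82 m

K_a = 0.2985.
Triangular part P₁ = ½K_aγH² = 230.8 at H/3 = 3.267 m; rectangular part P₂ = K_a q H = 117.0 at H/2 = 4.900 m.
ȳ = (P₁·3.267 + P₂·4.900)/(P₁+P₂) = 3.816 m.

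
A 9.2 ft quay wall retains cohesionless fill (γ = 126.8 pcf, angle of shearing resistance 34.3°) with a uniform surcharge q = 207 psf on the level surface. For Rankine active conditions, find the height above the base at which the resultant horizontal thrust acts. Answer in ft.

3.47 ft

K_a = 0.2792.
Triangular part P₁ = ½K_aγH² = 1498 at H/3 = 3.067 ft; rectangular part P₂ = K_a q H = 531.6 at H/2 = 4.600 ft.
ȳ = (P₁·3.067 + P₂·4.600)/(P₁+P₂) = 3.468 ft.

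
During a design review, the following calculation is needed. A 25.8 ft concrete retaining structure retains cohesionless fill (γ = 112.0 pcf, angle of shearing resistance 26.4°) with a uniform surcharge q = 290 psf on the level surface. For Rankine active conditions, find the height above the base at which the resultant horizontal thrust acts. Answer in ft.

K_a = 0.3844.
Triangular part P₁ = ½K_aγH² = 14330 at H/3 = 8.600 ft; rectangular part P₂ = K_a q H = 2876 at H/2 = 12.90 ft.
ȳ = (P₁·8.600 + P₂·12.90)/(P₁+P₂) = 9.319 ft.

9.32 ft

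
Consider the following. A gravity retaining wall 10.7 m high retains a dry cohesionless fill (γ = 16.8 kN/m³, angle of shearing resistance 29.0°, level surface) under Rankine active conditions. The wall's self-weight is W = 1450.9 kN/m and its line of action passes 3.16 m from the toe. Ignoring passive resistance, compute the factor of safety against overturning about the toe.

3.85

K_a = tan²(45° − 29.0°/2) = 0.3470.
P_a = ½K_aγH² = 0.5×0.3470×16.8×10.7² = 333.7 kN/m, acting at H/3 = 3.567 m above the base.
Overturning moment M_o = P_a × H/3 = 333.7 × 3.567 = 1190.
Resisting moment M_r = W × 3.16 = 1450.9 × 3.16 = 4585.
FS_overturning = M_r/M_o = 4585/1190 = 3.852.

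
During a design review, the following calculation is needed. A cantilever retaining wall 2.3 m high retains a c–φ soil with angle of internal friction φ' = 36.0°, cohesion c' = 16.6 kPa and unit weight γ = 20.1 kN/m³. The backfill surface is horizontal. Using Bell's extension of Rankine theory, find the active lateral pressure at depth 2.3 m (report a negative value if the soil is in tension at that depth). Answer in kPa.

K_a = (1 − sin φ)/(1 + sin φ) = 0.2596.
σ_a = K_a γ z − 2c√K_a = 0.2596×20.1×2.3 − 2×16.6×0.5095 = -4.914 kPa.

-4.91 kPa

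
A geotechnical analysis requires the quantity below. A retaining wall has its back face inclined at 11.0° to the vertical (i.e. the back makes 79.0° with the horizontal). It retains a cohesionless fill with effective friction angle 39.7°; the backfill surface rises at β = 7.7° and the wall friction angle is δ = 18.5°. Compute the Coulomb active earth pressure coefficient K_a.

K_a = sin²(α+φ) / [sin²α · sin(α−δ) · (1 + √{sin(φ+δ)sin(φ−β) / (sin(α−δ)sin(α+β))})²].
With α = 79.0°, φ = 39.7°, δ = 18.5°, β = 7.7°: K_a = 0.3101.

0.310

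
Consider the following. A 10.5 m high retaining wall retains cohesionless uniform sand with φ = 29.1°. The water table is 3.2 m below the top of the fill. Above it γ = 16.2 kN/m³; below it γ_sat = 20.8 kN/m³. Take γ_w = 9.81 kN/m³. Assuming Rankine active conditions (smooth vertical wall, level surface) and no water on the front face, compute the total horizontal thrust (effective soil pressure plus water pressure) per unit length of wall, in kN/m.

522 kN/m

K_a = tan²(45° − φ/2) = 0.3456.
γ' = 20.8 − 9.81 = 10.99 kN/m³. Depth below WT = 7.3 m.
σ'_h at WT = K_a γ d_w = 17.92 kPa; at base = 17.92 + K_a γ' × 7.3 = 45.64 kPa.
P₁ (0–3.2 m) = ½×17.92×3.2 = 28.66. P₂ (3.2–10.5 m) = ½(17.92+45.64)×7.3 = 232.0.
P_w = ½ γ_w h₂² = 0.5×9.81×7.3² = 261.4. Total = 28.66+232.0+261.4 = 522.0 kN/m.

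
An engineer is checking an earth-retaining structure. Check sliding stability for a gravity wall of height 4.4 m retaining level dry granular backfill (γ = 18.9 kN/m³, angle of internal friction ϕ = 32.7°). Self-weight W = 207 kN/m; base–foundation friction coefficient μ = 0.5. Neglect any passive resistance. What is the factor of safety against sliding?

1.90

K_a = tan²(45° − 32.7°/2) = 0.2985.
P_a = ½K_aγH² = 0.5×0.2985×18.9×4.4² = 54.61 kN/m, acting at H/3 = 1.467 m above the base.
FS_sliding = μW / P_a = 0.5×207 / 54.61 = 1.895.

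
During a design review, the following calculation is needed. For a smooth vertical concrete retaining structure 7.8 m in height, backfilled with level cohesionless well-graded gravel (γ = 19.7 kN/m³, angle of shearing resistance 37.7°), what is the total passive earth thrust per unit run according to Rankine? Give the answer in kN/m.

K_p = tan²(45° + φ/2) = 4.148.
P_p = ½ K_p γ H² = 0.5 × 4.148 × 19.7 × 7.8² = 2486 kN/m.

2490 kN/m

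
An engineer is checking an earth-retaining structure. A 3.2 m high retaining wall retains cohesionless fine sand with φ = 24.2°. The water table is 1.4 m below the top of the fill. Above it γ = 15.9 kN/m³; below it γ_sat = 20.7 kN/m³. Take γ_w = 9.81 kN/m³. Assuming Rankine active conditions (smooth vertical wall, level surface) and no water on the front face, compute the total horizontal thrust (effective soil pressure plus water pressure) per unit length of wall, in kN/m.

K_a = tan²(45° − φ/2) = 0.4185.
γ' = 20.7 − 9.81 = 10.89 kN/m³. Depth below WT = 1.8 m.
σ'_h at WT = K_a γ d_w = 9.316 kPa; at base = 9.316 + K_a γ' × 1.8 = 17.52 kPa.
P₁ (0–1.4 m) = ½×9.316×1.4 = 6.521. P₂ (1.4–3.2 m) = ½(9.316+17.52)×1.8 = 24.15.
P_w = ½ γ_w h₂² = 0.5×9.81×1.8² = 15.89. Total = 6.521+24.15+15.89 = 46.57 kN/m.

46.6 kN/m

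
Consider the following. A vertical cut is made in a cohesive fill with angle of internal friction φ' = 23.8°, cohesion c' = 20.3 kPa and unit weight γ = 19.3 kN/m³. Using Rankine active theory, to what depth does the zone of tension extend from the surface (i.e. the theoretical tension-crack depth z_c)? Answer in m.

3.23 m

K_a = tan²(45° − 23.8°/2) = 0.4250; √K_a = 0.6519.
The active pressure is zero where K_a γ z = 2c√K_a, so z_c = 2c/(γ√K_a) = 2×20.3/(19.3×0.6519) = 3.227 m.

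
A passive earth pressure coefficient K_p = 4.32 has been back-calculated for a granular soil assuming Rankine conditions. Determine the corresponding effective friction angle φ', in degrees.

K_p = (1+sin φ)/(1−sin φ) ⇒ sin φ = (K_p − 1)/(K_p + 1) = 0.6241.
φ = arcsin(0.6241) = 38.61°.

38.6°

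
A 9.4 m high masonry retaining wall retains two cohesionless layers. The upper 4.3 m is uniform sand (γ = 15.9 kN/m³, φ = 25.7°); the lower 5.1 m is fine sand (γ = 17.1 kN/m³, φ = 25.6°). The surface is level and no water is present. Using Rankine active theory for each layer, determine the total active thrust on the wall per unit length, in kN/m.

K_a1 = tan²(45°−25.7°/2) = 0.3950; K_a2 = tan²(45°−25.6°/2) = 0.3966.
Layer 1: σ at base = K_a1 γ₁ h₁ = 27.01 kPa; P₁ = ½×27.01×4.3 = 58.07.
Layer 2: σ_v at top = γ₁h₁ = 68.37; σ_h top = K_a2×68.37 = 27.11; σ_h base = K_a2×(68.37+17.1×5.1) = 61.70.
P₂ = ½(27.11+61.70)×5.1 = 226.5. Total P_a = 58.07+226.5 = 284.5 kN/m.

285 kN/m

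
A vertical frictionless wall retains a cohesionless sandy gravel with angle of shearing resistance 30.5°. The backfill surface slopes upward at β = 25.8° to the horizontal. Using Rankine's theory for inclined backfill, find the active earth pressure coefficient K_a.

0.496

K_a = cos β · (cos β − √(cos²β − cos²φ)) / (cos β + √(cos²β − cos²φ)).
cos β = 0.9003, cos φ = 0.8616, √(cos²β − cos²φ) = 0.2611.
K_a = 0.9003 × (0.9003 − 0.2611)/(0.9003 + 0.2611) = 0.4955.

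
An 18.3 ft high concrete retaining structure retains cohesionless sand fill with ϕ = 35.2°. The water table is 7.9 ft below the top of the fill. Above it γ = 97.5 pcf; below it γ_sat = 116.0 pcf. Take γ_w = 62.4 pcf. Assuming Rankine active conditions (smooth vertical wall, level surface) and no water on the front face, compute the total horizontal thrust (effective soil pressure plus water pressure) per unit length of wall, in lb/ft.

K_a = tan²(45° − φ/2) = 0.2687.
γ' = 116.0 − 62.4 = 53.60 pcf. Depth below WT = 10.4 ft.
σ'_h at WT = K_a γ d_w = 207.0 psf; at base = 207.0 + K_a γ' × 10.4 = 356.7 psf.
P₁ (0–7.9 ft) = ½×207.0×7.9 = 817.5. P₂ (7.9–18.3 ft) = ½(207.0+356.7)×10.4 = 2931.
P_w = ½ γ_w h₂² = 0.5×62.4×10.4² = 3375. Total = 817.5+2931+3375 = 7123 lb/ft.

7120 lb/ft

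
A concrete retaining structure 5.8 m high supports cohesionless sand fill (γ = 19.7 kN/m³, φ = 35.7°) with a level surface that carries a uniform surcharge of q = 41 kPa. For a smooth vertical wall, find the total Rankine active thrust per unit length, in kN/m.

150 kN/m

K_a = tan²(45° − φ/2) = 0.2630.
Soil triangle: ½ K_a γ H² = 0.5×0.2630×19.7×5.8² = 87.14 kN/m.
Surcharge rectangle: K_a q H = 0.2630×41×5.8 = 62.54 kN/m.
Total = 87.14 + 62.54 = 149.7 kN/m.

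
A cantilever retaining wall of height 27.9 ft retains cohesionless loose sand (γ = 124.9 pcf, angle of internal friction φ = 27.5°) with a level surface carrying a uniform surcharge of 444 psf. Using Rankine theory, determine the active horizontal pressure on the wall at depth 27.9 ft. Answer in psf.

K_a = (1 − sin φ)/(1 + sin φ) = 0.3682.
σ_v = γz + q = 124.9 × 27.9 + 444 = 3929 psf.
σ_h = K_a σ_v = 0.3682 × 3929 = 1447 psf.

1450 psf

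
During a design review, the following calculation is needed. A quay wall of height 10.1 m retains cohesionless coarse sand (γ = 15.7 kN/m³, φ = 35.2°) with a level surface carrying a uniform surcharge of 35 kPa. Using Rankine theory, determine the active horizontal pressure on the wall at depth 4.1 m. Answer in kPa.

26.7 kPa

K_a = (1 − sin φ)/(1 + sin φ) = 0.2687.
σ_v = γz + q = 15.7 × 4.1 + 35 = 99.37 kPa.
σ_h = K_a σ_v = 0.2687 × 99.37 = 26.70 kPa.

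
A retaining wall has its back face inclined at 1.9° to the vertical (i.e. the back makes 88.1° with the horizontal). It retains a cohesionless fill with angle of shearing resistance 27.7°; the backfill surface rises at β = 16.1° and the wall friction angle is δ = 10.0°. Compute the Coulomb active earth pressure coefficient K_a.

K_a = sin²(α+φ) / [sin²α · sin(α−δ) · (1 + √{sin(φ+δ)sin(φ−β) / (sin(α−δ)sin(α+β))})²].
With α = 88.1°, φ = 27.7°, δ = 10.0°, β = 16.1°: K_a = 0.4483.

0.448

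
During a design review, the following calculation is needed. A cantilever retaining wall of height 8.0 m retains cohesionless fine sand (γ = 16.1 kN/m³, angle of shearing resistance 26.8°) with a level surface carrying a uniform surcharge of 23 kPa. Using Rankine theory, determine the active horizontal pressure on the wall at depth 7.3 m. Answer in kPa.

53.2 kPa

K_a = (1 − sin φ)/(1 + sin φ) = 0.3785.
σ_v = γz + q = 16.1 × 7.3 + 23 = 140.5 kPa.
σ_h = K_a σ_v = 0.3785 × 140.5 = 53.19 kPa.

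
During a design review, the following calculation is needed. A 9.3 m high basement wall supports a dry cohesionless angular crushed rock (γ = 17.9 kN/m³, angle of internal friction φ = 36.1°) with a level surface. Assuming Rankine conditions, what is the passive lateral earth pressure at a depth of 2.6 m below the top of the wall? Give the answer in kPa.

K_p = (1 + sin φ)/(1 − sin φ) = 3.869.
σ_h = K_p γ z = 3.869 × 17.9 × 2.6 = 180.0 kPa.

180 kPa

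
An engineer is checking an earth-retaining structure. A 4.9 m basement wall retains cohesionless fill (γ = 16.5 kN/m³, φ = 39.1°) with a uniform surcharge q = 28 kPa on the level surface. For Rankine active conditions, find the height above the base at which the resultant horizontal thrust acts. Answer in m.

1.97 m

K_a = 0.2265.
Triangular part P₁ = ½K_aγH² = 44.86 at H/3 = 1.633 m; rectangular part P₂ = K_a q H = 31.07 at H/2 = 2.450 m.
ȳ = (P₁·1.633 + P₂·2.450)/(P₁+P₂) = 1.968 m.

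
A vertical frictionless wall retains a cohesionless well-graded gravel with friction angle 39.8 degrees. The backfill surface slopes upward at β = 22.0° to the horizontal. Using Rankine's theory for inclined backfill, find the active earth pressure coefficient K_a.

K_a = cos β · (cos β − √(cos²β − cos²φ)) / (cos β + √(cos²β − cos²φ)).
cos β = 0.9272, cos φ = 0.7683, √(cos²β − cos²φ) = 0.5190.
K_a = 0.9272 × (0.9272 − 0.5190)/(0.9272 + 0.5190) = 0.2617.

0.262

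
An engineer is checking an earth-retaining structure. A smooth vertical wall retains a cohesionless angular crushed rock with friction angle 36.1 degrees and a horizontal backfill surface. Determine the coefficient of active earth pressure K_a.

0.258

K_a = tan²(45° − φ/2) = tan²(26.95°) = 0.2585.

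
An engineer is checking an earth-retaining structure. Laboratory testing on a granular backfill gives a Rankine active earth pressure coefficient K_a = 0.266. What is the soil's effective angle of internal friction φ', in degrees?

35.4°

K_a = tan²(45° − φ/2) ⇒ 45° − φ/2 = arctan(√0.266) = 27.28°.
φ = 2(45° − 27.28°) = 35.43°.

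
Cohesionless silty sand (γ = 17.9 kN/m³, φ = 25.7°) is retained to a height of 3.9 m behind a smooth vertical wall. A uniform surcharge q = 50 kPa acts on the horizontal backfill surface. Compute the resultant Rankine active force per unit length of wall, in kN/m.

K_a = tan²(45° − φ/2) = 0.3950.
Soil triangle: ½ K_a γ H² = 0.5×0.3950×17.9×3.9² = 53.78 kN/m.
Surcharge rectangle: K_a q H = 0.3950×50×3.9 = 77.03 kN/m.
Total = 53.78 + 77.03 = 130.8 kN/m.

131 kN/m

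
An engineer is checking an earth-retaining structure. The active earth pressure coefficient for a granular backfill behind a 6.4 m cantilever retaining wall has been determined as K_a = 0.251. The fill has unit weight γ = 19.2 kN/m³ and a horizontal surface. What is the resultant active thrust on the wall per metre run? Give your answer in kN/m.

P = ½ K_a γ H² = 0.5 × 0.251 × 19.2 × 6.4² = 98.70 kN/m.

98.7 kN/m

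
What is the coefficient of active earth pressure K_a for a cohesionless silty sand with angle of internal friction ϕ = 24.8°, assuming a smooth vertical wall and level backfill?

K_a = (1 − sin φ)/(1 + sin φ) = (1 − sin 24.8°)/(1 + sin 24.8°) = 0.4090.

0.409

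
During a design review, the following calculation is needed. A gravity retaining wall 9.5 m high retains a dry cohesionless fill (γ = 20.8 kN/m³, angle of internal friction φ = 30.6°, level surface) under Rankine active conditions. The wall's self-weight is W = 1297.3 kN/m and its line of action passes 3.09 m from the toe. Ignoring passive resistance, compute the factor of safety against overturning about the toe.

4.15

K_a = tan²(45° − 30.6°/2) = 0.3253.
P_a = ½K_aγH² = 0.5×0.3253×20.8×9.5² = 305.4 kN/m, acting at H/3 = 3.167 m above the base.
Overturning moment M_o = P_a × H/3 = 305.4 × 3.167 = 967.0.
Resisting moment M_r = W × 3.09 = 1297.3 × 3.09 = 4009.
FS_overturning = M_r/M_o = 4009/967.0 = 4.145.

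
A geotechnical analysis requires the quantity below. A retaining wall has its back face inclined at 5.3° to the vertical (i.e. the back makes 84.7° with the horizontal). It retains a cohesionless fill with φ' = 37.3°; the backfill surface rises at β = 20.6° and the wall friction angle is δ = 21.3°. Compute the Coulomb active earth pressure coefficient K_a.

0.345

K_a = sin²(α+φ) / [sin²α · sin(α−δ) · (1 + √{sin(φ+δ)sin(φ−β) / (sin(α−δ)sin(α+β))})²].
With α = 84.7°, φ = 37.3°, δ = 21.3°, β = 20.6°: K_a = 0.3451.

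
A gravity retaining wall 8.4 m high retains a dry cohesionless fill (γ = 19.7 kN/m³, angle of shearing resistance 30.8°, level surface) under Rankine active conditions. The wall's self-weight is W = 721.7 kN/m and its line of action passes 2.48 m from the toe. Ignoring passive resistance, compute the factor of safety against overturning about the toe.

K_a = tan²(45° − 30.8°/2) = 0.3227.
P_a = ½K_aγH² = 0.5×0.3227×19.7×8.4² = 224.3 kN/m, acting at H/3 = 2.800 m above the base.
Overturning moment M_o = P_a × H/3 = 224.3 × 2.800 = 628.0.
Resisting moment M_r = W × 2.48 = 721.7 × 2.48 = 1790.
FS_overturning = M_r/M_o = 1790/628.0 = 2.850.

2.85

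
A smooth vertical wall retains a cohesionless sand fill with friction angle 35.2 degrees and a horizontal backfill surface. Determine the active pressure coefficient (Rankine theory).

K_a = (1 − sin φ)/(1 + sin φ) = (1 − sin 35.2°)/(1 + sin 35.2°) = 0.2687.

0.269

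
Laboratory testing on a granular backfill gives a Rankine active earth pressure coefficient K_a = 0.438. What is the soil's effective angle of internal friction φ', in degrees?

K_a = tan²(45° − φ/2) ⇒ 45° − φ/2 = arctan(√0.438) = 33.50°.
φ = 2(45° − 33.50°) = 23.01°.

23.0°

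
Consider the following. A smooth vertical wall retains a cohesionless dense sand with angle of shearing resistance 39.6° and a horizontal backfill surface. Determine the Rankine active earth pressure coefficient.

K_a = tan²(45° − φ/2) = tan²(25.20°) = 0.2214.

0.221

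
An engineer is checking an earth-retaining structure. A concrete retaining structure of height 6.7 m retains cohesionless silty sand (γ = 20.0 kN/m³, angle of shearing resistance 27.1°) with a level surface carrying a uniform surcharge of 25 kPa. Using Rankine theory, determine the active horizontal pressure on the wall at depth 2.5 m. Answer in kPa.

28.1 kPa

K_a = (1 − sin φ)/(1 + sin φ) = 0.3741.
σ_v = γz + q = 20.0 × 2.5 + 25 = 75.00 kPa.
σ_h = K_a σ_v = 0.3741 × 75.00 = 28.05 kPa.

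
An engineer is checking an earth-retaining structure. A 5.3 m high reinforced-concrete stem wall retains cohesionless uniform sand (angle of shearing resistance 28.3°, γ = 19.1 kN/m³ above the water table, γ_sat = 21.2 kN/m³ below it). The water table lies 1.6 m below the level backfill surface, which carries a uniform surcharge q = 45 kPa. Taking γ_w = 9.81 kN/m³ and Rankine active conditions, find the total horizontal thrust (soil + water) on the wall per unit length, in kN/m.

229 kN/m

K_a = tan²(45° − φ/2) = 0.3568.
γ' = 21.2 − 9.81 = 11.39 kN/m³. h₂ = H − d_w = 3.7 m.
σ'_h: at surface K_a·q = 16.05; at WT K_a(q+γd_w) = 26.96; at base K_a(q+γd_w+γ'h₂) = 41.99 kPa.
P₁ = ½(16.05+26.96)×1.6 = 34.41; P₂ = ½(26.96+41.99)×3.7 = 127.6; P_w = ½γ_w h₂² = 67.15.
Total = 34.41+127.6+67.15 = 229.1 kN/m.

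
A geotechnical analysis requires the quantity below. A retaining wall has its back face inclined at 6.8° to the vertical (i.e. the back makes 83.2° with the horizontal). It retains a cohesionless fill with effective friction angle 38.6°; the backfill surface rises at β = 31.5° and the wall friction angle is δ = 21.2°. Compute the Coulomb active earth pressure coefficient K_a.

K_a = sin²(α+φ) / [sin²α · sin(α−δ) · (1 + √{sin(φ+δ)sin(φ−β) / (sin(α−δ)sin(α+β))})²].
With α = 83.2°, φ = 38.6°, δ = 21.2°, β = 31.5°: K_a = 0.4454.

0.445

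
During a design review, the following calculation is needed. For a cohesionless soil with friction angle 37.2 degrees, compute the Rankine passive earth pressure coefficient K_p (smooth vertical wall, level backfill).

4.06

K_p = (1 + sin φ)/(1 − sin φ) = tan²(45° + 37.2°/2) = 4.058.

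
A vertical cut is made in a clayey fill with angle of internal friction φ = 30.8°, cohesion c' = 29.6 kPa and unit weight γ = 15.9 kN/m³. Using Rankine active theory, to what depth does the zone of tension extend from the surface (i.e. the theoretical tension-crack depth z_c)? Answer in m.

K_a = tan²(45° − 30.8°/2) = 0.3227; √K_a = 0.5681.
The active pressure is zero where K_a γ z = 2c√K_a, so z_c = 2c/(γ√K_a) = 2×29.6/(15.9×0.5681) = 6.554 m.

6.55 m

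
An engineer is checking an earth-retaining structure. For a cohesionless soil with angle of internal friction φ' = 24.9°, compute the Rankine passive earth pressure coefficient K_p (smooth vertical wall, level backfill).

K_p = (1 + sin φ)/(1 − sin φ) = tan²(45° + 24.9°/2) = 2.454.

2.45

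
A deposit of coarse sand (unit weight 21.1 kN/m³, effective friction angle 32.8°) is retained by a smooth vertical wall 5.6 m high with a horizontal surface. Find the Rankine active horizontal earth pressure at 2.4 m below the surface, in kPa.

K_a = (1 − sin φ)/(1 + sin φ) = 0.2973.
σ_h = K_a γ z = 0.2973 × 21.1 × 2.4 = 15.05 kPa.

15.1 kPa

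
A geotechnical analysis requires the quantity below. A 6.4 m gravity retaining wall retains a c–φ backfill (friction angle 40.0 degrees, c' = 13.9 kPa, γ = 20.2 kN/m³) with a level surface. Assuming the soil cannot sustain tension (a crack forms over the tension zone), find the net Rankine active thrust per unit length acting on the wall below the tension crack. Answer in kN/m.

26.1 kN/m

K_a = 0.2174; √K_a = 0.4663.
Tension-crack depth z_c = 2c/(γ√K_a) = 2×13.9/(20.2×0.4663) = 2.951 m.
σ_a at base = K_a γ H − 2c√K_a = 0.2174×20.2×6.4 − 2×13.9×0.4663 = 15.15 kPa.
P_a = ½ × 15.15 × (H − z_c) = 0.5×15.15×3.449 = 26.12 kN/m.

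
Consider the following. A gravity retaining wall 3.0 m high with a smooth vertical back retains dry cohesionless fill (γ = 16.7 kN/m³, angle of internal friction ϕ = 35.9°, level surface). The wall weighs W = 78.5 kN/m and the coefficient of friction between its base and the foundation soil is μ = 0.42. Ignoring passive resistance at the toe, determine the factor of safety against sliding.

K_a = tan²(45° − 35.9°/2) = 0.2607.
P_a = ½K_aγH² = 0.5×0.2607×16.7×3.0² = 19.59 kN/m, acting at H/3 = 1.000 m above the base.
FS_sliding = μW / P_a = 0.42×78.5 / 19.59 = 1.683.

1.68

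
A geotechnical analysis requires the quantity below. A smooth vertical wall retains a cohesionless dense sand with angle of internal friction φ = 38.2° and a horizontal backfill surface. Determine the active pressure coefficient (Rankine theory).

K_a = (1 − sin φ)/(1 + sin φ) = (1 − sin 38.2°)/(1 + sin 38.2°) = 0.2358.

0.236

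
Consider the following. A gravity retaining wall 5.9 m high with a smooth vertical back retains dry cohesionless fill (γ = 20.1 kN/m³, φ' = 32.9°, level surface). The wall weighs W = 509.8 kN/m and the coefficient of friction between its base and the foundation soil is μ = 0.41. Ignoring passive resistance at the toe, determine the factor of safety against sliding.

2.02

K_a = tan²(45° − 32.9°/2) = 0.2960.
P_a = ½K_aγH² = 0.5×0.2960×20.1×5.9² = 103.6 kN/m, acting at H/3 = 1.967 m above the base.
FS_sliding = μW / P_a = 0.41×509.8 / 103.6 = 2.018.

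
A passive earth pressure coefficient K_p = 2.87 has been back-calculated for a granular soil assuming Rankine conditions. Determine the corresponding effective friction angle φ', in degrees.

28.9°

K_p = (1+sin φ)/(1−sin φ) ⇒ sin φ = (K_p − 1)/(K_p + 1) = 0.4832.
φ = arcsin(0.4832) = 28.89°.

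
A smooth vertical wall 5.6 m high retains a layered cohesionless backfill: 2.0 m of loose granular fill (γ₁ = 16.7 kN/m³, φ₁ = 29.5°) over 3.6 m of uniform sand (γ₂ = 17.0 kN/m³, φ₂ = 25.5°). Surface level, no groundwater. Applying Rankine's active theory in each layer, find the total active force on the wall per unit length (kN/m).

103 kN/m

K_a1 = tan²(45°−29.5°/2) = 0.3401; K_a2 = tan²(45°−25.5°/2) = 0.3981.
Layer 1: σ at base = K_a1 γ₁ h₁ = 11.36 kPa; P₁ = ½×11.36×2.0 = 11.36.
Layer 2: σ_v at top = γ₁h₁ = 33.40; σ_h top = K_a2×33.40 = 13.30; σ_h base = K_a2×(33.40+17.0×3.6) = 37.66.
P₂ = ½(13.30+37.66)×3.6 = 91.72. Total P_a = 11.36+91.72 = 103.1 kN/m.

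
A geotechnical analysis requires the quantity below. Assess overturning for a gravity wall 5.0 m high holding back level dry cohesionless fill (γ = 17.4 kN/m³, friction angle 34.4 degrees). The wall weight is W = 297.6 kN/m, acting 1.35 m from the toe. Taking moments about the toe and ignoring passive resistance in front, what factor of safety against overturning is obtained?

3.99

K_a = tan²(45° − 34.4°/2) = 0.2780.
P_a = ½K_aγH² = 0.5×0.2780×17.4×5.0² = 60.46 kN/m, acting at H/3 = 1.667 m above the base.
Overturning moment M_o = P_a × H/3 = 60.46 × 1.667 = 100.8.
Resisting moment M_r = W × 1.35 = 297.6 × 1.35 = 401.8.
FS_overturning = M_r/M_o = 401.8/100.8 = 3.987.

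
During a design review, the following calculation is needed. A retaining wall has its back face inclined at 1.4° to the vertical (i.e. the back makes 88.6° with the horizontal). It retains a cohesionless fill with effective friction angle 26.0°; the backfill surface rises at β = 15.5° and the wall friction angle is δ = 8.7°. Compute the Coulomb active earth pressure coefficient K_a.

0.475

K_a = sin²(α+φ) / [sin²α · sin(α−δ) · (1 + √{sin(φ+δ)sin(φ−β) / (sin(α−δ)sin(α+β))})²].
With α = 88.6°, φ = 26.0°, δ = 8.7°, β = 15.5°: K_a = 0.4753.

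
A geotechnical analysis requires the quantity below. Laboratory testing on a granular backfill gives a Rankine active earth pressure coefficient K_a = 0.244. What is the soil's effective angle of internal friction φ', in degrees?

K_a = tan²(45° − φ/2) ⇒ 45° − φ/2 = arctan(√0.244) = 26.29°.
φ = 2(45° − 26.29°) = 37.42°.

37.4°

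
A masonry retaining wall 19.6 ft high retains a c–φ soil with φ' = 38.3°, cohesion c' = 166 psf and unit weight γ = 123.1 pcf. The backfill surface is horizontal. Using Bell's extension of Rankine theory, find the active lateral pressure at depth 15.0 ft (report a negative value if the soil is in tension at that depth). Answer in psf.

K_a = (1 − sin φ)/(1 + sin φ) = 0.2347.
σ_a = K_a γ z − 2c√K_a = 0.2347×123.1×15.0 − 2×166×0.4845 = 272.6 psf.

273 psf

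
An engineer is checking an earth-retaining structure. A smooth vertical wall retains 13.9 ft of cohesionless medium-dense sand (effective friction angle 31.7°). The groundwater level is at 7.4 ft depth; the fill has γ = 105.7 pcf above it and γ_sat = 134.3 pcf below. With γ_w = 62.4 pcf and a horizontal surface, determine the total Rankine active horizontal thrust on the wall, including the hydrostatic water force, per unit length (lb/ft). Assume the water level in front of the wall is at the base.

K_a = tan²(45° − φ/2) = 0.3111.
γ' = 134.3 − 62.4 = 71.90 pcf. Depth below WT = 6.5 ft.
σ'_h at WT = K_a γ d_w = 243.3 psf; at base = 243.3 + K_a γ' × 6.5 = 388.7 psf.
P₁ (0–7.4 ft) = ½×243.3×7.4 = 900.3. P₂ (7.4–13.9 ft) = ½(243.3+388.7)×6.5 = 2054.
P_w = ½ γ_w h₂² = 0.5×62.4×6.5² = 1318. Total = 900.3+2054+1318 = 4272 lb/ft.

4270 lb/ft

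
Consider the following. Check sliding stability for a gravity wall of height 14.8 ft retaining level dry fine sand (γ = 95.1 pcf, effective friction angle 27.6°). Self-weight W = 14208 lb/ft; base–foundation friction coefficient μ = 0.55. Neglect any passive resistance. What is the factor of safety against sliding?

2.05

K_a = tan²(45° − 27.6°/2) = 0.3668.
P_a = ½K_aγH² = 0.5×0.3668×95.1×14.8² = 3820 lb/ft, acting at H/3 = 4.933 ft above the base.
FS_sliding = μW / P_a = 0.55×14208 / 3820 = 2.046.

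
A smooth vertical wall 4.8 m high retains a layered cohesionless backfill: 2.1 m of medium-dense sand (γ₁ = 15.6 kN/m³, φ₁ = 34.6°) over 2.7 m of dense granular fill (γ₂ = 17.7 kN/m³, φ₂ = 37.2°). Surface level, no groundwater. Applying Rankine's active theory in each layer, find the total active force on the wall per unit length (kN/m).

K_a1 = tan²(45°−34.6°/2) = 0.2756; K_a2 = tan²(45°−37.2°/2) = 0.2464.
Layer 1: σ at base = K_a1 γ₁ h₁ = 9.030 kPa; P₁ = ½×9.030×2.1 = 9.481.
Layer 2: σ_v at top = γ₁h₁ = 32.76; σ_h top = K_a2×32.76 = 8.073; σ_h base = K_a2×(32.76+17.7×2.7) = 19.85.
P₂ = ½(8.073+19.85)×2.7 = 37.69. Total P_a = 9.481+37.69 = 47.18 kN/m.

47.2 kN/m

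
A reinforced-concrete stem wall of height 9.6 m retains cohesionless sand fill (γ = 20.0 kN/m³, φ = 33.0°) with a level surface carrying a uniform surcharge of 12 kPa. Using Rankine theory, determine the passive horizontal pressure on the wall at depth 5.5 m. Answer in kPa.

K_p = (1 + sin φ)/(1 − sin φ) = 3.392.
σ_v = γz + q = 20.0 × 5.5 + 12 = 122.0 kPa.
σ_h = K_p σ_v = 3.392 × 122.0 = 413.8 kPa.

414 kPa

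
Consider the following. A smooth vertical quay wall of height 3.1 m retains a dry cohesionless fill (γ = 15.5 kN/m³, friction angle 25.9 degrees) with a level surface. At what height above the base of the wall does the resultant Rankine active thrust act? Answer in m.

1.03 m

K_a = 0.3920.
The pressure distribution is triangular, so the resultant acts at H/3 above the base = 3.1/3 = 1.033 m.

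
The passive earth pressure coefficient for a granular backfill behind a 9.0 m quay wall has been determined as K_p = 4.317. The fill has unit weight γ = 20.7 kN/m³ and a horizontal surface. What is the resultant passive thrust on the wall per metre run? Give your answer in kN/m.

3620 kN/m

P = ½ K_p γ H² = 0.5 × 4.317 × 20.7 × 9.0² = 3619 kN/m.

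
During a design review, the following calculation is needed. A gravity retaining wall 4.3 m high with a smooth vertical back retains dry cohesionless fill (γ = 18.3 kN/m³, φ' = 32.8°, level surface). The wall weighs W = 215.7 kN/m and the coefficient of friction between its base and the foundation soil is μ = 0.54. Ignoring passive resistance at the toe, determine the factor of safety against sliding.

K_a = tan²(45° − 32.8°/2) = 0.2973.
P_a = ½K_aγH² = 0.5×0.2973×18.3×4.3² = 50.29 kN/m, acting at H/3 = 1.433 m above the base.
FS_sliding = μW / P_a = 0.54×215.7 / 50.29 = 2.316.

2.32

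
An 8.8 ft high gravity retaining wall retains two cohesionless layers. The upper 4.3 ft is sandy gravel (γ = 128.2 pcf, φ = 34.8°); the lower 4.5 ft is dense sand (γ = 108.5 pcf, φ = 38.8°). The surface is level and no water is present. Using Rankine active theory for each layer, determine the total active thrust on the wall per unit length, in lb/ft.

K_a1 = tan²(45°−34.8°/2) = 0.2733; K_a2 = tan²(45°−38.8°/2) = 0.2296.
Layer 1: σ at base = K_a1 γ₁ h₁ = 150.7 psf; P₁ = ½×150.7×4.3 = 323.9.
Layer 2: σ_v at top = γ₁h₁ = 551.3; σ_h top = K_a2×551.3 = 126.5; σ_h base = K_a2×(551.3+108.5×4.5) = 238.6.
P₂ = ½(126.5+238.6)×4.5 = 821.6. Total P_a = 323.9+821.6 = 1146 lb/ft.

1150 lb/ft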